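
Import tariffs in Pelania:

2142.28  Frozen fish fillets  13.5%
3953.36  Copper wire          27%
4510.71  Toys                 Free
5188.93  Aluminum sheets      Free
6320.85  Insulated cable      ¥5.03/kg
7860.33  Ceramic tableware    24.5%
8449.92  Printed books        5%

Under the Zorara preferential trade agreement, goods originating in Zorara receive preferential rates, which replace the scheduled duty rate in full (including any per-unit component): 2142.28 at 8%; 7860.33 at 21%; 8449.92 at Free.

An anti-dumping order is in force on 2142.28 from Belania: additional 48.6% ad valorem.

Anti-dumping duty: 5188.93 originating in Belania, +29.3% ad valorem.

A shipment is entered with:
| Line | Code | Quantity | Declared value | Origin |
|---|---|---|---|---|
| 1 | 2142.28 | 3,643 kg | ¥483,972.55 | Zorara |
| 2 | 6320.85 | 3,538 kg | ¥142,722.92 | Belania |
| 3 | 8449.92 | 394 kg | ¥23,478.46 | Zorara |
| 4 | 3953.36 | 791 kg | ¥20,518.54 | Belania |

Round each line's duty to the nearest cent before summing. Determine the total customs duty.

¥62,053.95

Line 1 (2142.28, Zorara, 3,643 kg, ¥483,972.55):
Base rate for 2142.28 is 13.5%.
Origin Zorara qualifies under the Pelania–Zorara agreement and 2142.28 is covered: preferential rate 8% applies instead.
The additional-duty order on 2142.28 targets Belania, not Zorara; it does not apply.
Duty = ¥483,972.55 × 8% = ¥38,717.80.
Line 2 (6320.85, Belania, 3,538 kg, ¥142,722.92):
Base rate for 6320.85 is ¥5.03/kg.
Duty = 3,538 × ¥5.03 = ¥17,796.14.
Line 3 (8449.92, Zorara, 394 kg, ¥23,478.46):
Base rate for 8449.92 is 5%.
Origin Zorara qualifies under the Pelania–Zorara agreement and 8449.92 is covered: preferential rate Free applies instead.
Duty = ¥23,478.46 × 0% = ¥0.00.
Line 4 (3953.36, Belania, 791 kg, ¥20,518.54):
Base rate for 3953.36 is 27%.
Duty = ¥20,518.54 × 27% = ¥5,540.01.
Total = ¥38,717.80 + ¥17,796.14 + ¥0.00 + ¥5,540.01 = ¥62,053.95.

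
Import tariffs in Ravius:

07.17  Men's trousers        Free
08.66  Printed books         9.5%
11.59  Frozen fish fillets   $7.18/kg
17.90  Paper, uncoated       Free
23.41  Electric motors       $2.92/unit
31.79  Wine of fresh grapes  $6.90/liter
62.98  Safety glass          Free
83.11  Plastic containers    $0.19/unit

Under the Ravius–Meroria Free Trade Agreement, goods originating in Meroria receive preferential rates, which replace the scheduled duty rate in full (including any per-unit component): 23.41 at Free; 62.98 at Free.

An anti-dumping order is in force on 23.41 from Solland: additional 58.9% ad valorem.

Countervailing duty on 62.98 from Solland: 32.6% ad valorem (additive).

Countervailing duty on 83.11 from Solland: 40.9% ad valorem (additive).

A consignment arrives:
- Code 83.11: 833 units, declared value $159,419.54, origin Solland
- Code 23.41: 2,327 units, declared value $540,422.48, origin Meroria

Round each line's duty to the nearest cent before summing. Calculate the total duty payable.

$65,360.86

Line 1 (83.11, Solland, 833 units, $159,419.54):
Base rate for 83.11 is $0.19/unit.
Additional duty on 83.11 from Solland: +40.9% ad valorem. Applied ad valorem rate = 40.9%.
Duty = $159,419.54 × 40.9% + 833 × $0.19 = $65,360.86.
Line 2 (23.41, Meroria, 2,327 units, $540,422.48):
Base rate for 23.41 is $2.92/unit.
Origin Meroria qualifies under the Ravius–Meroria agreement and 23.41 is covered: preferential rate Free applies instead.
The additional-duty order on 23.41 targets Solland, not Meroria; it does not apply.
Duty = $540,422.48 × 0% = $0.00.
Total = $65,360.86 + $0.00 = $65,360.86.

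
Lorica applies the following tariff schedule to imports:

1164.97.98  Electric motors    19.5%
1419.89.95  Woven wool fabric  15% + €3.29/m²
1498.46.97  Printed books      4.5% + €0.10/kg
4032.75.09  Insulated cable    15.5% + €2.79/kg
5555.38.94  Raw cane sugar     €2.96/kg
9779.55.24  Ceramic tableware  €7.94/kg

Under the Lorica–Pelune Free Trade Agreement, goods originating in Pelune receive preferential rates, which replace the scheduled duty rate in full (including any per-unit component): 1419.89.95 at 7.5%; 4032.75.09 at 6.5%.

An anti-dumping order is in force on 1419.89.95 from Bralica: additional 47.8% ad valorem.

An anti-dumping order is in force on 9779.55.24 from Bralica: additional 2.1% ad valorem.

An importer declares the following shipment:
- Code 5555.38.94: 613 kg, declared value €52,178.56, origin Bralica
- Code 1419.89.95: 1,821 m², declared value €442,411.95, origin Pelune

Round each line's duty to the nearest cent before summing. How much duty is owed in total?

€34,995.38

Line 1 (5555.38.94, Bralica, 613 kg, €52,178.56):
Base rate for 5555.38.94 is €2.96/kg.
Duty = 613 × €2.96 = €1,814.48.
Line 2 (1419.89.95, Pelune, 1,821 m², €442,411.95):
Base rate for 1419.89.95 is 15% + €3.29/m².
Origin Pelune qualifies under the Lorica–Pelune agreement and 1419.89.95 is covered: preferential rate 7.5% applies instead.
The additional-duty order on 1419.89.95 targets Bralica, not Pelune; it does not apply.
Duty = €442,411.95 × 7.5% = €33,180.90.
Total = €1,814.48 + €33,180.90 = €34,995.38.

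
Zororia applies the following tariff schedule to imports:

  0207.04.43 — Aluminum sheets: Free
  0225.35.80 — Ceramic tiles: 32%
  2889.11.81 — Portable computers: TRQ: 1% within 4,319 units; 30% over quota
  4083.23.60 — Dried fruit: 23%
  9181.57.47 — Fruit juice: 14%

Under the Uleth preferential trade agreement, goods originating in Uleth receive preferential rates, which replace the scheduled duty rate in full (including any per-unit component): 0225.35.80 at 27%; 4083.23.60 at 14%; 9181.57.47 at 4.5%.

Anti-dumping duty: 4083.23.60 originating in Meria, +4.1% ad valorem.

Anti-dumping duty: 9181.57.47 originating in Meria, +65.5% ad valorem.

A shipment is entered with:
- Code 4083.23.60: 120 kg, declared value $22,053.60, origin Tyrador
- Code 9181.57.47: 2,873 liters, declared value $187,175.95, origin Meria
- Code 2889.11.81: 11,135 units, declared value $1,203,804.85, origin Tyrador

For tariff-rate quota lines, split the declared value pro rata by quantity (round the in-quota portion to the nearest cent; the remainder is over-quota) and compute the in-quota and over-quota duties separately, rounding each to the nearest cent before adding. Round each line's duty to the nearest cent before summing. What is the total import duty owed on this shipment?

Line 1 (4083.23.60, Tyrador, 120 kg, $22,053.60):
Base rate for 4083.23.60 is 23%.
4083.23.60 has an FTA preferential rate, but origin Tyrador is not Uleth; base rate stands.
The additional-duty order on 4083.23.60 targets Meria, not Tyrador; it does not apply.
Duty = $22,053.60 × 23% = $5,072.33.
Line 2 (9181.57.47, Meria, 2,873 liters, $187,175.95):
Base rate for 9181.57.47 is 14%.
9181.57.47 has an FTA preferential rate, but origin Meria is not Uleth; base rate stands.
Additional duty on 9181.57.47 from Meria: +65.5%. Applied ad valorem rate: 14% + 65.5% = 79.5%.
Duty = $187,175.95 × 79.5% = $148,804.88.
Line 3 (2889.11.81, Tyrador, 11,135 units, $1,203,804.85):
Code 2889.11.81 is under a tariff-rate quota (threshold 4,319 units). In-quota: 4,319 units at 1%; over-quota: 6,816 units at 30%.
Pro-rata value split: in-quota = $1,203,804.85 × 4,319/11,135 = $466,927.09; over-quota = $1,203,804.85 − $466,927.09 = $736,877.76.
In-quota duty = $466,927.09 × 1% = $4,669.27. Over-quota duty = $736,877.76 × 30% = $221,063.33.
Line duty = $4,669.27 + $221,063.33 = $225,732.60.
Total = $5,072.33 + $148,804.88 + $225,732.60 = $379,609.81.

$379,609.81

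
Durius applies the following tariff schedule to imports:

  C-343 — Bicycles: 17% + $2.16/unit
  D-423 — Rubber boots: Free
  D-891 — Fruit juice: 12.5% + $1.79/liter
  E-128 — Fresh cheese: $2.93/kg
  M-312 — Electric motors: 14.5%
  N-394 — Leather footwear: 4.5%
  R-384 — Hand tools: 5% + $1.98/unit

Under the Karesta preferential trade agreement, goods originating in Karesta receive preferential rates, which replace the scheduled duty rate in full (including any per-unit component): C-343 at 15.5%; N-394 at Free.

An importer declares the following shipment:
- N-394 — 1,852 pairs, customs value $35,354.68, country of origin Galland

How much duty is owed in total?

$1,590.96

Line 1 (N-394, Galland, 1,852 pairs, $35,354.68):
Base rate for N-394 is 4.5%.
N-394 has an FTA preferential rate, but origin Galland is not Karesta; base rate stands.
Duty = $35,354.68 × 4.5% = $1,590.96.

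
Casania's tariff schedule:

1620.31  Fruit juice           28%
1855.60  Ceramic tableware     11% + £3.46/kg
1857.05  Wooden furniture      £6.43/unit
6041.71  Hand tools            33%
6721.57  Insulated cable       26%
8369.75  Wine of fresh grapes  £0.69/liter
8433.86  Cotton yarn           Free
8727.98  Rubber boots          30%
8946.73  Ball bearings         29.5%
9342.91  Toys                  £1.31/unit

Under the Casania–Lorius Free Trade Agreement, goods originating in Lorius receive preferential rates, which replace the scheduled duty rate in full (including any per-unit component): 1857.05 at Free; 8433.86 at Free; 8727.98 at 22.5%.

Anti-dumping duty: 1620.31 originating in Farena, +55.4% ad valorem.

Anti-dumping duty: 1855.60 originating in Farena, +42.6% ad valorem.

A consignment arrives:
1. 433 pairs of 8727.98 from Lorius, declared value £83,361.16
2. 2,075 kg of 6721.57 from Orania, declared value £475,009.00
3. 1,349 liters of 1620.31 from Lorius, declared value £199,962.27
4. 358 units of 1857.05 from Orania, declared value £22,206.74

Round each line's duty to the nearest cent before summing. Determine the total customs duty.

£200,549.98

Line 1 (8727.98, Lorius, 433 pairs, £83,361.16):
Base rate for 8727.98 is 30%.
Origin Lorius qualifies under the Casania–Lorius agreement and 8727.98 is covered: preferential rate 22.5% applies instead.
Duty = £83,361.16 × 22.5% = £18,756.26.
Line 2 (6721.57, Orania, 2,075 kg, £475,009.00):
Base rate for 6721.57 is 26%.
Duty = £475,009.00 × 26% = £123,502.34.
Line 3 (1620.31, Lorius, 1,349 liters, £199,962.27):
Base rate for 1620.31 is 28%.
Origin Lorius is the FTA partner but 1620.31 is not on the preference list; base rate stands.
The additional-duty order on 1620.31 targets Farena, not Lorius; it does not apply.
Duty = £199,962.27 × 28% = £55,989.44.
Line 4 (1857.05, Orania, 358 units, £22,206.74):
Base rate for 1857.05 is £6.43/unit.
1857.05 has an FTA preferential rate, but origin Orania is not Lorius; base rate stands.
Duty = 358 × £6.43 = £2,301.94.
Total = £18,756.26 + £123,502.34 + £55,989.44 + £2,301.94 = £200,549.98.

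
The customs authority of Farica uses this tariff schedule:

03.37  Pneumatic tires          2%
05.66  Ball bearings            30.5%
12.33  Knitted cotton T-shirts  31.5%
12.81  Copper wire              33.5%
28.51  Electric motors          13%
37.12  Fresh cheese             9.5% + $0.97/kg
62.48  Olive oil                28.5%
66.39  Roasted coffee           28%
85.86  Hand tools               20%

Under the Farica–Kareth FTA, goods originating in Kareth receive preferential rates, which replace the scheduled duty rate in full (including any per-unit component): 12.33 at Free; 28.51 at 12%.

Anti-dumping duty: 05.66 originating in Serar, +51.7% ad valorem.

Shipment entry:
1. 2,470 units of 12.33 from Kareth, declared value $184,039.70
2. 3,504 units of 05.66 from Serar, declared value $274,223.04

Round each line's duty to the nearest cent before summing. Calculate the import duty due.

Line 1 (12.33, Kareth, 2,470 units, $184,039.70):
Base rate for 12.33 is 31.5%.
Origin Kareth qualifies under the Farica–Kareth agreement and 12.33 is covered: preferential rate Free applies instead.
Duty = $184,039.70 × 0% = $0.00.
Line 2 (05.66, Serar, 3,504 units, $274,223.04):
Base rate for 05.66 is 30.5%.
Additional duty on 05.66 from Serar: +51.7%. Applied ad valorem rate: 30.5% + 51.7% = 82.2%.
Duty = $274,223.04 × 82.2% = $225,411.34.
Total = $0.00 + $225,411.34 = $225,411.34.

$225,411.34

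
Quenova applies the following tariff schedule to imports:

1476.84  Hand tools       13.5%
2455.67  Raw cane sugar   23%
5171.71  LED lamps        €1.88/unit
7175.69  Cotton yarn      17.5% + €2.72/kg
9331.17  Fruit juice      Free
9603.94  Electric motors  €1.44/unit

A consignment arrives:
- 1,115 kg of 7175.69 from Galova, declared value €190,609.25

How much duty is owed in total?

Line 1 (7175.69, Galova, 1,115 kg, €190,609.25):
Base rate for 7175.69 is 17.5% + €2.72/kg.
Duty = €190,609.25 × 17.5% + 1,115 × €2.72 = €36,389.42.

€36,389.42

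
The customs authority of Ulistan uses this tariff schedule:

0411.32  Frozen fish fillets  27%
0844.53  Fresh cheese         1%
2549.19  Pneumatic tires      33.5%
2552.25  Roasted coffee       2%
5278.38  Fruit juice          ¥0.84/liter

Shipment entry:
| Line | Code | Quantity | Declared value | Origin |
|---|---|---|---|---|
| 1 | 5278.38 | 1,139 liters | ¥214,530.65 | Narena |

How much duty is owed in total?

¥956.76

Line 1 (5278.38, Narena, 1,139 liters, ¥214,530.65):
Base rate for 5278.38 is ¥0.84/liter.
Duty = 1,139 × ¥0.84 = ¥956.76.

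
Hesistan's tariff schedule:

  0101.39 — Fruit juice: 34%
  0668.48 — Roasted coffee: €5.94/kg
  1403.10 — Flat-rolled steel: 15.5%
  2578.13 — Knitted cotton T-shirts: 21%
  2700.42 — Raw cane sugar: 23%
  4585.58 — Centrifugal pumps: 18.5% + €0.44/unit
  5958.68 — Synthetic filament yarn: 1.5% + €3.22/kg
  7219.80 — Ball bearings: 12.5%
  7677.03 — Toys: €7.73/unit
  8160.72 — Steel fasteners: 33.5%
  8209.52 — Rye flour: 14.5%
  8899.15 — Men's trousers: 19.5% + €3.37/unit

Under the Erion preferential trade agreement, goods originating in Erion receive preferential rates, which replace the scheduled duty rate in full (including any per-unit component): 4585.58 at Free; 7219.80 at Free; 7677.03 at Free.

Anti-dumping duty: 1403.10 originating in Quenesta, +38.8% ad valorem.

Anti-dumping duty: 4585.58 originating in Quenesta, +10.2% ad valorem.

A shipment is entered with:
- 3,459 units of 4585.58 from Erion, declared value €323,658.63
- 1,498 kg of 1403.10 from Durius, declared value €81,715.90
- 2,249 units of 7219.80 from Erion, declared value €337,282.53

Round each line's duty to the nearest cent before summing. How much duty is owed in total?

Line 1 (4585.58, Erion, 3,459 units, €323,658.63):
Base rate for 4585.58 is 18.5% + €0.44/unit.
Origin Erion qualifies under the Hesistan–Erion agreement and 4585.58 is covered: preferential rate Free applies instead.
The additional-duty order on 4585.58 targets Quenesta, not Erion; it does not apply.
Duty = €323,658.63 × 0% = €0.00.
Line 2 (1403.10, Durius, 1,498 kg, €81,715.90):
Base rate for 1403.10 is 15.5%.
The additional-duty order on 1403.10 targets Quenesta, not Durius; it does not apply.
Duty = €81,715.90 × 15.5% = €12,665.96.
Line 3 (7219.80, Erion, 2,249 units, €337,282.53):
Base rate for 7219.80 is 12.5%.
Origin Erion qualifies under the Hesistan–Erion agreement and 7219.80 is covered: preferential rate Free applies instead.
Duty = €337,282.53 × 0% = €0.00.
Total = €0.00 + €12,665.96 + €0.00 = €12,665.96.

€12,665.96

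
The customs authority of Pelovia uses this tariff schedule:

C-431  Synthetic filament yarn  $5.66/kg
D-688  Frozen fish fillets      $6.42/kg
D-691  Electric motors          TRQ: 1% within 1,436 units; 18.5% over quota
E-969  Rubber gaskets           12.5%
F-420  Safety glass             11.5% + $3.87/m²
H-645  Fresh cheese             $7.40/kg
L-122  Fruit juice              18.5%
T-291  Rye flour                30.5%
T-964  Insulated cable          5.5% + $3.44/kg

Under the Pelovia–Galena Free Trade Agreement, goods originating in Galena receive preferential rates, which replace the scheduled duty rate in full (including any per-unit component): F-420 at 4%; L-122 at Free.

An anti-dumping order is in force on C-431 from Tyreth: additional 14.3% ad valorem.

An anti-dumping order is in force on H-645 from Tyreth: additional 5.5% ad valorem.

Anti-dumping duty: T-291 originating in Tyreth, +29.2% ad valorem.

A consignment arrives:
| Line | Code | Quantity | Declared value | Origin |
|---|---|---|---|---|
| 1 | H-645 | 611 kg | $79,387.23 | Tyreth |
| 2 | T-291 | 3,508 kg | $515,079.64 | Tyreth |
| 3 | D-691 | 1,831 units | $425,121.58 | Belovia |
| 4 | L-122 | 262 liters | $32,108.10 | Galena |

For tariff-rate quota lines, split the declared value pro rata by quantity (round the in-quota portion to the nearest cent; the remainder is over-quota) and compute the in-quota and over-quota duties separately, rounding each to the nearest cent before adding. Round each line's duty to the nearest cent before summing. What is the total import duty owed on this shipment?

Line 1 (H-645, Tyreth, 611 kg, $79,387.23):
Base rate for H-645 is $7.40/kg.
Additional duty on H-645 from Tyreth: +5.5% ad valorem. Applied ad valorem rate = 5.5%.
Duty = $79,387.23 × 5.5% + 611 × $7.40 = $8,887.70.
Line 2 (T-291, Tyreth, 3,508 kg, $515,079.64):
Base rate for T-291 is 30.5%.
Additional duty on T-291 from Tyreth: +29.2%. Applied ad valorem rate: 30.5% + 29.2% = 59.7%.
Duty = $515,079.64 × 59.7% = $307,502.55.
Line 3 (D-691, Belovia, 1,831 units, $425,121.58):
Code D-691 is under a tariff-rate quota (threshold 1,436 units). In-quota: 1,436 units at 1%; over-quota: 395 units at 18.5%.
Pro-rata value split: in-quota = $425,121.58 × 1,436/1,831 = $333,410.48; over-quota = $425,121.58 − $333,410.48 = $91,711.10.
In-quota duty = $333,410.48 × 1% = $3,334.10. Over-quota duty = $91,711.10 × 18.5% = $16,966.55.
Line duty = $3,334.10 + $16,966.55 = $20,300.65.
Line 4 (L-122, Galena, 262 liters, $32,108.10):
Base rate for L-122 is 18.5%.
Origin Galena qualifies under the Pelovia–Galena agreement and L-122 is covered: preferential rate Free applies instead.
Duty = $32,108.10 × 0% = $0.00.
Total = $8,887.70 + $307,502.55 + $20,300.65 + $0.00 = $336,690.90.

$336,690.90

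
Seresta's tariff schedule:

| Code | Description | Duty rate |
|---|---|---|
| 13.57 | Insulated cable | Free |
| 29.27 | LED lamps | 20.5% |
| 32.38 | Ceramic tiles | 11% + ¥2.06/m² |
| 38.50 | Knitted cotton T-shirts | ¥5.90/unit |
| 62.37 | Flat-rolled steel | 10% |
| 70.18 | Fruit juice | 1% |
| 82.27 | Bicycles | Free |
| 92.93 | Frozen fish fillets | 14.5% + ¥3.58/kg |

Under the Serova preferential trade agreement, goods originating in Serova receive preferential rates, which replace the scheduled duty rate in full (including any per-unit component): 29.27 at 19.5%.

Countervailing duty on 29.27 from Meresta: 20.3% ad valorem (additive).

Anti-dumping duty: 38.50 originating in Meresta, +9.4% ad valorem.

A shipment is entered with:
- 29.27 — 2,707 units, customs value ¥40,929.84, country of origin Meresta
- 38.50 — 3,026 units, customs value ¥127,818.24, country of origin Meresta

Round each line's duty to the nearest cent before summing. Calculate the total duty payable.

¥46,567.68

Line 1 (29.27, Meresta, 2,707 units, ¥40,929.84):
Base rate for 29.27 is 20.5%.
29.27 has an FTA preferential rate, but origin Meresta is not Serova; base rate stands.
Additional duty on 29.27 from Meresta: +20.3%. Applied ad valorem rate: 20.5% + 20.3% = 40.8%.
Duty = ¥40,929.84 × 40.8% = ¥16,699.37.
Line 2 (38.50, Meresta, 3,026 units, ¥127,818.24):
Base rate for 38.50 is ¥5.90/unit.
Additional duty on 38.50 from Meresta: +9.4% ad valorem. Applied ad valorem rate = 9.4%.
Duty = ¥127,818.24 × 9.4% + 3,026 × ¥5.90 = ¥29,868.31.
Total = ¥16,699.37 + ¥29,868.31 = ¥46,567.68.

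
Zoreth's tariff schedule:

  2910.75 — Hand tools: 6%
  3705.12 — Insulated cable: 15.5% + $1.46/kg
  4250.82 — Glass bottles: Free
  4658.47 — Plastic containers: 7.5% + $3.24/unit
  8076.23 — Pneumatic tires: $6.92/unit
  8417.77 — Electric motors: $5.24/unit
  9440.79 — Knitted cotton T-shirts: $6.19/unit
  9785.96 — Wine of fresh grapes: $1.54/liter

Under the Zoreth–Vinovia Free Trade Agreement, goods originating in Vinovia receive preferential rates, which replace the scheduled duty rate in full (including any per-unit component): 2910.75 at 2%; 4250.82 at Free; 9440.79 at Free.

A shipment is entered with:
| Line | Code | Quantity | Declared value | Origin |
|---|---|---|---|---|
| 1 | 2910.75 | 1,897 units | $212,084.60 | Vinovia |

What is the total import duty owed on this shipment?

$4,241.69

Line 1 (2910.75, Vinovia, 1,897 units, $212,084.60):
Base rate for 2910.75 is 6%.
Origin Vinovia qualifies under the Zoreth–Vinovia agreement and 2910.75 is covered: preferential rate 2% applies instead.
Duty = $212,084.60 × 2% = $4,241.69.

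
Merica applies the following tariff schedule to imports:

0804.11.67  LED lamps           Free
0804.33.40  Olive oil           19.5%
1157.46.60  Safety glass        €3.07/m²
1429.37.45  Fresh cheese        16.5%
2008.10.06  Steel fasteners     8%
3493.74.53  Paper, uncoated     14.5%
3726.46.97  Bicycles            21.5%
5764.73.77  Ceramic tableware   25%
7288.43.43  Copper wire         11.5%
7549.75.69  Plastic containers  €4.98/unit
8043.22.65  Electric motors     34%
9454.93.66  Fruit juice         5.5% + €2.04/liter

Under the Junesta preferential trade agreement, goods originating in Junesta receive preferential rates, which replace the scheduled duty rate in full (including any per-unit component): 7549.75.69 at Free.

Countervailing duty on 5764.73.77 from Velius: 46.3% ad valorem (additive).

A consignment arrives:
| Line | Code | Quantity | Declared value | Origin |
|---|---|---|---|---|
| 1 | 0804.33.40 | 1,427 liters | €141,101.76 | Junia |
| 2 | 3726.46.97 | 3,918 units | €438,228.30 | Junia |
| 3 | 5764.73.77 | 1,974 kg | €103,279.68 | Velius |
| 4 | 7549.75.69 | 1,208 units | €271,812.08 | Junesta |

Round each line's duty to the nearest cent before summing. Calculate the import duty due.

Line 1 (0804.33.40, Junia, 1,427 liters, €141,101.76):
Base rate for 0804.33.40 is 19.5%.
Duty = €141,101.76 × 19.5% = €27,514.84.
Line 2 (3726.46.97, Junia, 3,918 units, €438,228.30):
Base rate for 3726.46.97 is 21.5%.
Duty = €438,228.30 × 21.5% = €94,219.08.
Line 3 (5764.73.77, Velius, 1,974 kg, €103,279.68):
Base rate for 5764.73.77 is 25%.
Additional duty on 5764.73.77 from Velius: +46.3%. Applied ad valorem rate: 25% + 46.3% = 71.3%.
Duty = €103,279.68 × 71.3% = €73,638.41.
Line 4 (7549.75.69, Junesta, 1,208 units, €271,812.08):
Base rate for 7549.75.69 is €4.98/unit.
Origin Junesta qualifies under the Merica–Junesta agreement and 7549.75.69 is covered: preferential rate Free applies instead.
Duty = €271,812.08 × 0% = €0.00.
Total = €27,514.84 + €94,219.08 + €73,638.41 + €0.00 = €195,372.33.

€195,372.33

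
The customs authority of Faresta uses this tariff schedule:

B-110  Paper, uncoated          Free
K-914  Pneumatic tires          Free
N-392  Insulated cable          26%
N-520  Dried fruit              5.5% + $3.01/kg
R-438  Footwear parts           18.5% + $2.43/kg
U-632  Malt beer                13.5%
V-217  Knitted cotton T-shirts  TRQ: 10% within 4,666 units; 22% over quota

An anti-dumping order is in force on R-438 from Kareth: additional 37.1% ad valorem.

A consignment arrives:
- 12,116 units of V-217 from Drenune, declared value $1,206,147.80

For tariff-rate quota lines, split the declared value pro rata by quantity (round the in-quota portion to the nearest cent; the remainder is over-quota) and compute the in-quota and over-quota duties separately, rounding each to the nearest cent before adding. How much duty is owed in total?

Line 1 (V-217, Drenune, 12,116 units, $1,206,147.80):
Code V-217 is under a tariff-rate quota (threshold 4,666 units). In-quota: 4,666 units at 10%; over-quota: 7,450 units at 22%.
Pro-rata value split: in-quota = $1,206,147.80 × 4,666/12,116 = $464,500.30; over-quota = $1,206,147.80 − $464,500.30 = $741,647.50.
In-quota duty = $464,500.30 × 10% = $46,450.03. Over-quota duty = $741,647.50 × 22% = $163,162.45.
Line duty = $46,450.03 + $163,162.45 = $209,612.48.

$209,612.48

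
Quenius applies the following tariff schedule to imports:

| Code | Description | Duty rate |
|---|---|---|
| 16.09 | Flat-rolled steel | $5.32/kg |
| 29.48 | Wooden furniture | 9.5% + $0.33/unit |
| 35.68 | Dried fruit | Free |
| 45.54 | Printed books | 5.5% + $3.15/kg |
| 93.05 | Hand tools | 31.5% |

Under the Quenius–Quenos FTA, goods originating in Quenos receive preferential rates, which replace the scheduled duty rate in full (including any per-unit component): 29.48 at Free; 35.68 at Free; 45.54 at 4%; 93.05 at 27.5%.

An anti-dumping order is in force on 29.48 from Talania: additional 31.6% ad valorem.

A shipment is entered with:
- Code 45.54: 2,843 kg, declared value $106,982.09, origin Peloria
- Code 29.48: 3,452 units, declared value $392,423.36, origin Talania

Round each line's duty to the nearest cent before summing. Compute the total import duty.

Line 1 (45.54, Peloria, 2,843 kg, $106,982.09):
Base rate for 45.54 is 5.5% + $3.15/kg.
45.54 has an FTA preferential rate, but origin Peloria is not Quenos; base rate stands.
Duty = $106,982.09 × 5.5% + 2,843 × $3.15 = $14,839.46.
Line 2 (29.48, Talania, 3,452 units, $392,423.36):
Base rate for 29.48 is 9.5% + $0.33/unit.
29.48 has an FTA preferential rate, but origin Talania is not Quenos; base rate stands.
Additional duty on 29.48 from Talania: +31.6%. Applied ad valorem rate: 9.5% + 31.6% = 41.1%.
Duty = $392,423.36 × 41.1% + 3,452 × $0.33 = $162,425.16.
Total = $14,839.46 + $162,425.16 = $177,264.62.

$177,264.62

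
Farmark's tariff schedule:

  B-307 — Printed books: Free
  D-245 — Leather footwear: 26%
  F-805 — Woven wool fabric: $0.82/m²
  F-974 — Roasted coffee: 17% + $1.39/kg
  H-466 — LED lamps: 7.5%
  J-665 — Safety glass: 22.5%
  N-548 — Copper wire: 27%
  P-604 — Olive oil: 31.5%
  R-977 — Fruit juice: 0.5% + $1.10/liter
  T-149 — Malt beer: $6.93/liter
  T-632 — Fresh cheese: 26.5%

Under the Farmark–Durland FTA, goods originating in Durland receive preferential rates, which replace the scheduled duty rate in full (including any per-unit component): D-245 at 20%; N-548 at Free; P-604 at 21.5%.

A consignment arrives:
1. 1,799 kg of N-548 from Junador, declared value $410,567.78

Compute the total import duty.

Line 1 (N-548, Junador, 1,799 kg, $410,567.78):
Base rate for N-548 is 27%.
N-548 has an FTA preferential rate, but origin Junador is not Durland; base rate stands.
Duty = $410,567.78 × 27% = $110,853.30.

$110,853.30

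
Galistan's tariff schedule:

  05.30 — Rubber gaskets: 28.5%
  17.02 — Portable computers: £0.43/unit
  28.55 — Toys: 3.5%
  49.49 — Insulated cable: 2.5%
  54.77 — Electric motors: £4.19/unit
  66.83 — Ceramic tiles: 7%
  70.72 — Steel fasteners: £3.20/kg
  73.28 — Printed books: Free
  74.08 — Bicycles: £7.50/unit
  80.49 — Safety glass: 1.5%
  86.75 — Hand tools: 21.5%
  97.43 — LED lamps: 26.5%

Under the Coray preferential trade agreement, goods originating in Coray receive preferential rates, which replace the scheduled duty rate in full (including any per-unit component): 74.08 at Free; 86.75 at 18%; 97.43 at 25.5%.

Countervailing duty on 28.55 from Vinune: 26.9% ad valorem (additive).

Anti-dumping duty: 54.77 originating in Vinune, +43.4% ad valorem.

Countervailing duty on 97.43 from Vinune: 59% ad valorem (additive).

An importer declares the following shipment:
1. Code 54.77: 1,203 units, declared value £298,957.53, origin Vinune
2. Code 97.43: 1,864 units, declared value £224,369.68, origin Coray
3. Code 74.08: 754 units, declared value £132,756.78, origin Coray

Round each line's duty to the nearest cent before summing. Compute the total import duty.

£192,002.41

Line 1 (54.77, Vinune, 1,203 units, £298,957.53):
Base rate for 54.77 is £4.19/unit.
Additional duty on 54.77 from Vinune: +43.4% ad valorem. Applied ad valorem rate = 43.4%.
Duty = £298,957.53 × 43.4% + 1,203 × £4.19 = £134,788.14.
Line 2 (97.43, Coray, 1,864 units, £224,369.68):
Base rate for 97.43 is 26.5%.
Origin Coray qualifies under the Galistan–Coray agreement and 97.43 is covered: preferential rate 25.5% applies instead.
The additional-duty order on 97.43 targets Vinune, not Coray; it does not apply.
Duty = £224,369.68 × 25.5% = £57,214.27.
Line 3 (74.08, Coray, 754 units, £132,756.78):
Base rate for 74.08 is £7.50/unit.
Origin Coray qualifies under the Galistan–Coray agreement and 74.08 is covered: preferential rate Free applies instead.
Duty = £132,756.78 × 0% = £0.00.
Total = £134,788.14 + £57,214.27 + £0.00 = £192,002.41.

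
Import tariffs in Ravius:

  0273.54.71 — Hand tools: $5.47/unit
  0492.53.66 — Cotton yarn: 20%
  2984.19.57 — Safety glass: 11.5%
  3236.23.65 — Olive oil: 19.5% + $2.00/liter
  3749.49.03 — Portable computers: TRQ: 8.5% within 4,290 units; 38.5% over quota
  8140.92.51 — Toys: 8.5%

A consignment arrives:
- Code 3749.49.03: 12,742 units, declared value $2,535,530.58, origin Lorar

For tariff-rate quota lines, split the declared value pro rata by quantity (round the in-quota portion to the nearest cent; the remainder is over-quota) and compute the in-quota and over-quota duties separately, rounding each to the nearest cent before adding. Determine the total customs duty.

Line 1 (3749.49.03, Lorar, 12,742 units, $2,535,530.58):
Code 3749.49.03 is under a tariff-rate quota (threshold 4,290 units). In-quota: 4,290 units at 8.5%; over-quota: 8,452 units at 38.5%.
Pro-rata value split: in-quota = $2,535,530.58 × 4,290/12,742 = $853,667.10; over-quota = $2,535,530.58 − $853,667.10 = $1,681,863.48.
In-quota duty = $853,667.10 × 8.5% = $72,561.70. Over-quota duty = $1,681,863.48 × 38.5% = $647,517.44.
Line duty = $72,561.70 + $647,517.44 = $720,079.14.

$720,079.14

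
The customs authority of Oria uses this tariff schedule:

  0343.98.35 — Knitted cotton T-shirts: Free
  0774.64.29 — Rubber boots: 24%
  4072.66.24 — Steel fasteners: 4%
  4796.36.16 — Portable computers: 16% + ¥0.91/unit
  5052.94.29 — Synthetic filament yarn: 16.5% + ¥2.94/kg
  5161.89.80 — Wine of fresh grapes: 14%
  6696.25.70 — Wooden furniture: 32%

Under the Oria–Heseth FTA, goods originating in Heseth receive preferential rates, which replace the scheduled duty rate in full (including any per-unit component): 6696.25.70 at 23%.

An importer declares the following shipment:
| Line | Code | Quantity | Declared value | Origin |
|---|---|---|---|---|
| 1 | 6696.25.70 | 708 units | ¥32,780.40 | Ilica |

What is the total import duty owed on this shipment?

¥10,489.73

Line 1 (6696.25.70, Ilica, 708 units, ¥32,780.40):
Base rate for 6696.25.70 is 32%.
6696.25.70 has an FTA preferential rate, but origin Ilica is not Heseth; base rate stands.
Duty = ¥32,780.40 × 32% = ¥10,489.73.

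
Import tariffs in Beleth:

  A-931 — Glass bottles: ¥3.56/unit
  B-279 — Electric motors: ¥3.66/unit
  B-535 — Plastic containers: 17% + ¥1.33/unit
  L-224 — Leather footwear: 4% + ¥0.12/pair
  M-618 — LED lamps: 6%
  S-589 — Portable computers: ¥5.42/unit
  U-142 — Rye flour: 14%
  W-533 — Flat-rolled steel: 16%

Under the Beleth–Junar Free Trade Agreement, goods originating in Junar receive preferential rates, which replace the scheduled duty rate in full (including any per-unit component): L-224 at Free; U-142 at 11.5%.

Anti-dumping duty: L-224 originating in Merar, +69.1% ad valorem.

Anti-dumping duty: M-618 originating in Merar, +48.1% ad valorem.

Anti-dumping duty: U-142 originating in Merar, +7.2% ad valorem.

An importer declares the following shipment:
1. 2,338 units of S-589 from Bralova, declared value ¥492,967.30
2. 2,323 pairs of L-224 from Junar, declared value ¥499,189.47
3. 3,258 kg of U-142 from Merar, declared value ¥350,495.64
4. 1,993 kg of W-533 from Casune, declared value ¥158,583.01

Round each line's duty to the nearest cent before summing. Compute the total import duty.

¥112,350.32

Line 1 (S-589, Bralova, 2,338 units, ¥492,967.30):
Base rate for S-589 is ¥5.42/unit.
Duty = 2,338 × ¥5.42 = ¥12,671.96.
Line 2 (L-224, Junar, 2,323 pairs, ¥499,189.47):
Base rate for L-224 is 4% + ¥0.12/pair.
Origin Junar qualifies under the Beleth–Junar agreement and L-224 is covered: preferential rate Free applies instead.
The additional-duty order on L-224 targets Merar, not Junar; it does not apply.
Duty = ¥499,189.47 × 0% = ¥0.00.
Line 3 (U-142, Merar, 3,258 kg, ¥350,495.64):
Base rate for U-142 is 14%.
U-142 has an FTA preferential rate, but origin Merar is not Junar; base rate stands.
Additional duty on U-142 from Merar: +7.2%. Applied ad valorem rate: 14% + 7.2% = 21.2%.
Duty = ¥350,495.64 × 21.2% = ¥74,305.08.
Line 4 (W-533, Casune, 1,993 kg, ¥158,583.01):
Base rate for W-533 is 16%.
Duty = ¥158,583.01 × 16% = ¥25,373.28.
Total = ¥12,671.96 + ¥0.00 + ¥74,305.08 + ¥25,373.28 = ¥112,350.32.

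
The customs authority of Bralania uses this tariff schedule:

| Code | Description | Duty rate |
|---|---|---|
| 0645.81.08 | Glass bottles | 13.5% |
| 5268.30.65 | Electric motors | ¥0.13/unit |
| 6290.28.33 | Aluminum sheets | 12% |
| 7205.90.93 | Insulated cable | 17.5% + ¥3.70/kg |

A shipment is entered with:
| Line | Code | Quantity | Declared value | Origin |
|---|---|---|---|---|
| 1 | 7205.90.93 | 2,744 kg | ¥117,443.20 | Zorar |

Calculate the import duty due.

¥30,705.36

Line 1 (7205.90.93, Zorar, 2,744 kg, ¥117,443.20):
Base rate for 7205.90.93 is 17.5% + ¥3.70/kg.
Duty = ¥117,443.20 × 17.5% + 2,744 × ¥3.70 = ¥30,705.36.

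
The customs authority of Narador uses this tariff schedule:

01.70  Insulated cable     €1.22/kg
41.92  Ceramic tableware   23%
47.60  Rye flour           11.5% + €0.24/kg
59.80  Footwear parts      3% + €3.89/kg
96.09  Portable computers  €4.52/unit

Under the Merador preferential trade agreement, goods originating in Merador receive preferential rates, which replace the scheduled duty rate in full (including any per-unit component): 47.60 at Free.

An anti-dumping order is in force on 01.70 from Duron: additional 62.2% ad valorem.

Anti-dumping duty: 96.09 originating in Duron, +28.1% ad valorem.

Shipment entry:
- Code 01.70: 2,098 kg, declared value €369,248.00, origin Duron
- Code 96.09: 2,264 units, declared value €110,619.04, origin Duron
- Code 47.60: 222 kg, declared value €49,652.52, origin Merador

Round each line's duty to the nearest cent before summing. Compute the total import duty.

€273,549.05

Line 1 (01.70, Duron, 2,098 kg, €369,248.00):
Base rate for 01.70 is €1.22/kg.
Additional duty on 01.70 from Duron: +62.2% ad valorem. Applied ad valorem rate = 62.2%.
Duty = €369,248.00 × 62.2% + 2,098 × €1.22 = €232,231.82.
Line 2 (96.09, Duron, 2,264 units, €110,619.04):
Base rate for 96.09 is €4.52/unit.
Additional duty on 96.09 from Duron: +28.1% ad valorem. Applied ad valorem rate = 28.1%.
Duty = €110,619.04 × 28.1% + 2,264 × €4.52 = €41,317.23.
Line 3 (47.60, Merador, 222 kg, €49,652.52):
Base rate for 47.60 is 11.5% + €0.24/kg.
Origin Merador qualifies under the Narador–Merador agreement and 47.60 is covered: preferential rate Free applies instead.
Duty = €49,652.52 × 0% = €0.00.
Total = €232,231.82 + €41,317.23 + €0.00 = €273,549.05.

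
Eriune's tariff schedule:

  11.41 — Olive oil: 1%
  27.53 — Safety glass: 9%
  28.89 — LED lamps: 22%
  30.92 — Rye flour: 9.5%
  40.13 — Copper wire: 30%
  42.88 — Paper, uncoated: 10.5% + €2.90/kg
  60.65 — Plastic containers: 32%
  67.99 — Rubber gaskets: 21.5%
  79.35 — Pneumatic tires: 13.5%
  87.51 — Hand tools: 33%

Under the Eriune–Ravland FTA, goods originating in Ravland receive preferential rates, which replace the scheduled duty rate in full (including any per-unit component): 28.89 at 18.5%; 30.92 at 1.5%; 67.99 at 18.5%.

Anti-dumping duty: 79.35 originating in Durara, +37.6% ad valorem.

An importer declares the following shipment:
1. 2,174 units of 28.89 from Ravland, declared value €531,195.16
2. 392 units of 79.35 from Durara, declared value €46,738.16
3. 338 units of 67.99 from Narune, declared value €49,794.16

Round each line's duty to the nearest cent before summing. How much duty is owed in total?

Line 1 (28.89, Ravland, 2,174 units, €531,195.16):
Base rate for 28.89 is 22%.
Origin Ravland qualifies under the Eriune–Ravland agreement and 28.89 is covered: preferential rate 18.5% applies instead.
Duty = €531,195.16 × 18.5% = €98,271.10.
Line 2 (79.35, Durara, 392 units, €46,738.16):
Base rate for 79.35 is 13.5%.
Additional duty on 79.35 from Durara: +37.6%. Applied ad valorem rate: 13.5% + 37.6% = 51.1%.
Duty = €46,738.16 × 51.1% = €23,883.20.
Line 3 (67.99, Narune, 338 units, €49,794.16):
Base rate for 67.99 is 21.5%.
67.99 has an FTA preferential rate, but origin Narune is not Ravland; base rate stands.
Duty = €49,794.16 × 21.5% = €10,705.74.
Total = €98,271.10 + €23,883.20 + €10,705.74 = €132,860.04.

€132,860.04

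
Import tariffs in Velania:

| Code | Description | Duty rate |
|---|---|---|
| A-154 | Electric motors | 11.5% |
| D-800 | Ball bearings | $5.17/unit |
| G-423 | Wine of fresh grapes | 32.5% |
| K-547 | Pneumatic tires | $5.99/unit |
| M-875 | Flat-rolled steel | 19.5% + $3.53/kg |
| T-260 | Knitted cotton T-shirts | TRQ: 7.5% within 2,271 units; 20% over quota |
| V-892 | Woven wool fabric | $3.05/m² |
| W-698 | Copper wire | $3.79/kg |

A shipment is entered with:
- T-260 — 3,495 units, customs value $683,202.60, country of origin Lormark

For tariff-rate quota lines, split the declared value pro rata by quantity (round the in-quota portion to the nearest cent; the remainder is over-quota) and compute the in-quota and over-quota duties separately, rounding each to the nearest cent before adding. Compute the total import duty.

$81,148.63

Line 1 (T-260, Lormark, 3,495 units, $683,202.60):
Code T-260 is under a tariff-rate quota (threshold 2,271 units). In-quota: 2,271 units at 7.5%; over-quota: 1,224 units at 20%.
Pro-rata value split: in-quota = $683,202.60 × 2,271/3,495 = $443,935.08; over-quota = $683,202.60 − $443,935.08 = $239,267.52.
In-quota duty = $443,935.08 × 7.5% = $33,295.13. Over-quota duty = $239,267.52 × 20% = $47,853.50.
Line duty = $33,295.13 + $47,853.50 = $81,148.63.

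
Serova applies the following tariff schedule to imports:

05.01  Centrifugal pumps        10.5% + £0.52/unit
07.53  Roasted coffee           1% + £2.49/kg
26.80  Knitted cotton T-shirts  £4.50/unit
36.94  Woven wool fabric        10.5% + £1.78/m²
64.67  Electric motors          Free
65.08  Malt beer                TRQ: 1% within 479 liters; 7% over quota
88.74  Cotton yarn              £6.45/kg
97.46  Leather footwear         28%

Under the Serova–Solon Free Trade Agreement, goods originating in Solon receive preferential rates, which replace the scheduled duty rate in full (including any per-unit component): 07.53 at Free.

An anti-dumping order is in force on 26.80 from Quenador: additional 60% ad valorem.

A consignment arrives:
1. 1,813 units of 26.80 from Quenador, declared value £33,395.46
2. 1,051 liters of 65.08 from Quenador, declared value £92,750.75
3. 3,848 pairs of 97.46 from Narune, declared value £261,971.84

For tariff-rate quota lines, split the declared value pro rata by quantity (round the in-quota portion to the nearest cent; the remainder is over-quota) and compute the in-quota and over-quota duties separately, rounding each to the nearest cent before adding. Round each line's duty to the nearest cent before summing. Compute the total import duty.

£105,504.15

Line 1 (26.80, Quenador, 1,813 units, £33,395.46):
Base rate for 26.80 is £4.50/unit.
Additional duty on 26.80 from Quenador: +60% ad valorem. Applied ad valorem rate = 60%.
Duty = £33,395.46 × 60% + 1,813 × £4.50 = £28,195.78.
Line 2 (65.08, Quenador, 1,051 liters, £92,750.75):
Code 65.08 is under a tariff-rate quota (threshold 479 liters). In-quota: 479 liters at 1%; over-quota: 572 liters at 7%.
Pro-rata value split: in-quota = £92,750.75 × 479/1,051 = £42,271.75; over-quota = £92,750.75 − £42,271.75 = £50,479.00.
In-quota duty = £42,271.75 × 1% = £422.72. Over-quota duty = £50,479.00 × 7% = £3,533.53.
Line duty = £422.72 + £3,533.53 = £3,956.25.
Line 3 (97.46, Narune, 3,848 pairs, £261,971.84):
Base rate for 97.46 is 28%.
Duty = £261,971.84 × 28% = £73,352.12.
Total = £28,195.78 + £3,956.25 + £73,352.12 = £105,504.15.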